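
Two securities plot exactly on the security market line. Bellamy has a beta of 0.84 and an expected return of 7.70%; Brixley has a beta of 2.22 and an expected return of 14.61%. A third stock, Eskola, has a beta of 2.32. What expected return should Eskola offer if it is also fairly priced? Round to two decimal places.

15.11%

MRP (SML slope) = (14.61% − 7.70%) / (2.22 − 0.84) = 6.91% / 1.38 = 5.0072%
R_f (intercept) = 7.70% − 0.84 × 5.0072% = 3.4940%
E(R_Eskola) = R_f + β × MRP = 3.4940% + 2.32 × 5.0072% = 15.11%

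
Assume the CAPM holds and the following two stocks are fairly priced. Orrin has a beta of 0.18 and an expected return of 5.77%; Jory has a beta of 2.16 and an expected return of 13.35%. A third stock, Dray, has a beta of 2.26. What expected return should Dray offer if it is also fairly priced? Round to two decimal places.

MRP (SML slope) = (13.35% − 5.77%) / (2.16 − 0.18) = 7.58% / 1.98 = 3.8283%
R_f (intercept) = 5.77% − 0.18 × 3.8283% = 5.0809%
E(R_Dray) = R_f + β × MRP = 5.0809% + 2.26 × 3.8283% = 13.73%

13.73%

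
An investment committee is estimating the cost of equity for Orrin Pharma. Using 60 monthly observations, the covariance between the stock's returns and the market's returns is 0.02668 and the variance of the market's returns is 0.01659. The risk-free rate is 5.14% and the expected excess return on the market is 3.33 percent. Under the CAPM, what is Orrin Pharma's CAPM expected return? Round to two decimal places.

β = Cov(R_i, R_m) / Var(R_m) = 0.02668 / 0.01659 = 1.6082
E(R) = R_f + β × MRP = 5.14% + 1.6082 × 3.33% = 10.50%

10.50%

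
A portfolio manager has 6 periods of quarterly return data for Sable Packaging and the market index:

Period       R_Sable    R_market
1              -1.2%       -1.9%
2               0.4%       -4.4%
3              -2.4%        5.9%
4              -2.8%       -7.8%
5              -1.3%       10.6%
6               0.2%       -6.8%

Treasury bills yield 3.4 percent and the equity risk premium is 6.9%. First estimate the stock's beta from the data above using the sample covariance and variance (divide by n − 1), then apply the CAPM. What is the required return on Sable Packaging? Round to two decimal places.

Mean R_i = (-1.2 + 0.4 − 2.4 − 2.8 − 1.3 + 0.2) / 6 = -1.1833%
Mean R_m = (-1.9 − 4.4 + 5.9 − 7.8 + 10.6 − 6.8) / 6 = -0.7333%
Σ(R_i − R̄_i)(R_m − R̄_m) = -12.1467  ⇒  Cov = -12.1467 / 5 = -2.4293
Σ(R_m − R̄_m)² = 273.9933  ⇒  Var(R_m) = 273.9933 / 5 = 54.7987
β = Cov / Var(R_m) = -2.4293 / 54.7987 = -0.0443
E(R) = R_f + β × MRP = 3.4% + -0.0443 × 6.9% = 3.09%

3.09%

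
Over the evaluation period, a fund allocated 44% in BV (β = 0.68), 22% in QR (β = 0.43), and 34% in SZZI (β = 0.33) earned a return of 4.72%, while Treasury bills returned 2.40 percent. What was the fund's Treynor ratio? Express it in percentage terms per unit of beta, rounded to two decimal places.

4.58%

β_P = 0.44×0.68 + 0.22×0.43 + 0.34×0.33 = 0.5060
Treynor = (R_P − R_f) / β_P = (4.72% − 2.40%) / 0.5060 = 2.32% / 0.5060 = 4.58%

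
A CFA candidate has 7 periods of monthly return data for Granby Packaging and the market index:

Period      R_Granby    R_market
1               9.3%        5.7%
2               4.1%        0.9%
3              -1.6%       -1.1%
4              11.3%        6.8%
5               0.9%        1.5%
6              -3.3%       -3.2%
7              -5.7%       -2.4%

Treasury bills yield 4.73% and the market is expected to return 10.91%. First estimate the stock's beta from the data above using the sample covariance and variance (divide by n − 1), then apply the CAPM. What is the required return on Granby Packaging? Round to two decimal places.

14.64%

Mean R_i = (9.3 + 4.1 − 1.6 + 11.3 + 0.9 − 3.3 − 5.7) / 7 = 2.1429%
Mean R_m = (5.7 + 0.9 − 1.1 + 6.8 + 1.5 − 3.2 − 2.4) / 7 = 1.1714%
Σ(R_i − R̄_i)(R_m − R̄_m) = 143.3186  ⇒  Cov = 143.3186 / 6 = 23.8864
Σ(R_m − R̄_m)² = 89.3943  ⇒  Var(R_m) = 89.3943 / 6 = 14.8991
β = Cov / Var(R_m) = 23.8864 / 14.8991 = 1.6032
MRP = 10.91% − 4.73% = 6.18%
E(R) = R_f + β × MRP = 4.73% + 1.6032 × 6.18% = 14.64%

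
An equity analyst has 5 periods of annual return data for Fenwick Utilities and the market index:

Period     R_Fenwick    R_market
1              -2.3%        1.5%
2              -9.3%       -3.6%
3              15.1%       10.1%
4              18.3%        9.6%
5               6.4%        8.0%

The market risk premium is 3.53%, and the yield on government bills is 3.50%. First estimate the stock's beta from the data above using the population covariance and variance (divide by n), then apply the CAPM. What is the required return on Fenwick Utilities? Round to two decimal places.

Mean R_i = (-2.3 − 9.3 + 15.1 + 18.3 + 6.4) / 5 = 5.6400%
Mean R_m = (1.5 − 3.6 + 10.1 + 9.6 + 8.0) / 5 = 5.1200%
Σ(R_i − R̄_i)(R_m − R̄_m) = 265.0360  ⇒  Cov = 265.0360 / 5 = 53.0072
Σ(R_m − R̄_m)² = 142.3080  ⇒  Var(R_m) = 142.3080 / 5 = 28.4616
β = Cov / Var(R_m) = 53.0072 / 28.4616 = 1.8624
E(R) = R_f + β × MRP = 3.50% + 1.8624 × 3.53% = 10.07%

10.07%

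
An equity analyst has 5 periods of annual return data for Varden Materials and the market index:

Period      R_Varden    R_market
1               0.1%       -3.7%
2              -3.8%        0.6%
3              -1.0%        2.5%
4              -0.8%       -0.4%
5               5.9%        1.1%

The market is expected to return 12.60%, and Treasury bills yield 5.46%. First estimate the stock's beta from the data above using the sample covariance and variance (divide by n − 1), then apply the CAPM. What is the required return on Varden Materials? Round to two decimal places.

6.00%

Mean R_i = (0.1 − 3.8 − 1.0 − 0.8 + 5.9) / 5 = 0.0800%
Mean R_m = (-3.7 + 0.6 + 2.5 − 0.4 + 1.1) / 5 = 0.0200%
Σ(R_i − R̄_i)(R_m − R̄_m) = 1.6520  ⇒  Cov = 1.6520 / 4 = 0.4130
Σ(R_m − R̄_m)² = 21.6680  ⇒  Var(R_m) = 21.6680 / 4 = 5.4170
β = Cov / Var(R_m) = 0.4130 / 5.4170 = 0.0762
MRP = 12.60% − 5.46% = 7.14%
E(R) = R_f + β × MRP = 5.46% + 0.0762 × 7.14% = 6.00%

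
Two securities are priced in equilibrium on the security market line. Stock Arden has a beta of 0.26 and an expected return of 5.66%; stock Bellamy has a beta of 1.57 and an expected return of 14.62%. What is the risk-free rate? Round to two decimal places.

Both satisfy E(R) = R_f + β·MRP, so the slope of the SML is
MRP = (14.62% − 5.66%) / (1.57 − 0.26) = 8.96% / 1.31 = 6.8397%
R_f = E(R_Arden) − β_Arden·MRP = 5.66% − 0.26 × 6.8397% = 3.8817%

3.88%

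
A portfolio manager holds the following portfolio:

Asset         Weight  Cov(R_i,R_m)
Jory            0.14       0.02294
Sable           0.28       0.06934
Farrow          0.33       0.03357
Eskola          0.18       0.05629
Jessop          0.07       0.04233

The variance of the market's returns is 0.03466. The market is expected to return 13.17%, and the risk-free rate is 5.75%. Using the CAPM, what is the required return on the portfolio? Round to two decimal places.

15.77%

β_Jory = 0.02294 / 0.03466 = 0.6619
β_Sable = 0.06934 / 0.03466 = 2.0006
β_Farrow = 0.03357 / 0.03466 = 0.9686
β_Eskola = 0.05629 / 0.03466 = 1.6241
β_Jessop = 0.04233 / 0.03466 = 1.2213
β_P = Σ w_i β_i = 0.14×0.6619 + 0.28×2.0006 + 0.33×0.9686 + 0.18×1.6241 + 0.07×1.2213 = 1.3503
MRP = 13.17% − 5.75% = 7.42%
E(R_P) = R_f + β_P × MRP = 5.75% + 1.3503 × 7.42% = 15.77%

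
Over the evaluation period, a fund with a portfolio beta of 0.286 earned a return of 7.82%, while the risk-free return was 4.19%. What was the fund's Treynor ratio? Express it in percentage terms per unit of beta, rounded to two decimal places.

12.69%

Treynor = (R_P − R_f) / β_P = (7.82% − 4.19%) / 0.2860 = 3.63% / 0.2860 = 12.69%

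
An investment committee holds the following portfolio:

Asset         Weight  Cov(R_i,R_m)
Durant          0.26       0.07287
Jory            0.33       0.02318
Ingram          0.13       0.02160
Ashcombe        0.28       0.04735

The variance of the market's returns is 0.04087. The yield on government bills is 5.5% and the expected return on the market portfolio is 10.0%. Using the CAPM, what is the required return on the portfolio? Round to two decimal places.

10.20%

β_Durant = 0.07287 / 0.04087 = 1.7830
β_Jory = 0.02318 / 0.04087 = 0.5672
β_Ingram = 0.02160 / 0.04087 = 0.5285
β_Ashcombe = 0.04735 / 0.04087 = 1.1586
β_P = Σ w_i β_i = 0.26×1.7830 + 0.33×0.5672 + 0.13×0.5285 + 0.28×1.1586 = 1.0439
MRP = 10.0% − 5.5% = 4.50%
E(R_P) = R_f + β_P × MRP = 5.5% + 1.0439 × 4.5% = 10.20%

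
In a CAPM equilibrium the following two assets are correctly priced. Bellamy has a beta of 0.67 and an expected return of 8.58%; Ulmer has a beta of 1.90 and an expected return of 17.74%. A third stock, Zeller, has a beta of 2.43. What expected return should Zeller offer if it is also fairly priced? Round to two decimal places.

21.69%

MRP (SML slope) = (17.74% − 8.58%) / (1.90 − 0.67) = 9.16% / 1.23 = 7.4472%
R_f (intercept) = 8.58% − 0.67 × 7.4472% = 3.5904%
E(R_Zeller) = R_f + β × MRP = 3.5904% + 2.43 × 7.4472% = 21.69%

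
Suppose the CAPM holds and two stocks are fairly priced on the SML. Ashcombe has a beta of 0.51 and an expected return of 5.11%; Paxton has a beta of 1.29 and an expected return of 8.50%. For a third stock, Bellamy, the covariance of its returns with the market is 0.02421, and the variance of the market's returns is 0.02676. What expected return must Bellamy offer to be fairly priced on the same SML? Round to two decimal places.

6.83%

MRP = (8.50% − 5.11%) / (1.29 − 0.51) = 4.3462%
R_f = 5.11% − 0.51 × 4.3462% = 2.8934%
β_Bellamy = Cov / Var(R_m) = 0.02421 / 0.02676 = 0.9047
E(R_Bellamy) = R_f + β × MRP = 2.8934% + 0.9047 × 4.3462% = 6.83%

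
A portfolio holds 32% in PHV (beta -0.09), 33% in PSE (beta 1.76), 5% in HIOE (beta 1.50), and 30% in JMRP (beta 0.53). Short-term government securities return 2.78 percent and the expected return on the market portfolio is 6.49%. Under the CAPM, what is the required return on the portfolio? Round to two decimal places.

5.70%

β_P = Σ w_i β_i = 0.32×-0.09 + 0.33×1.76 + 0.05×1.50 + 0.30×0.53 = 0.7860
MRP = 6.49% − 2.78% = 3.71%
E(R_P) = R_f + β_P × MRP = 2.78% + 0.7860 × 3.71% = 5.70%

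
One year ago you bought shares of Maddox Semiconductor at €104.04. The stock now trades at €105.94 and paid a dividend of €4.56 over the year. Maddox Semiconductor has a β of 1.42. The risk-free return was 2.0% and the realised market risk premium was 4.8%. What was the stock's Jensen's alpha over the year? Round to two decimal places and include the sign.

-2.61%

Realised HPR = (P1 + D1 − P0) / P0 = (105.94 + 4.56 − 104.04) / 104.04 = 6.46 / 104.04 = 6.2092%
CAPM required = R_f + β·MRP = 2.0% + 1.42 × 4.8% = 8.8160%
α = realised − required = 6.2092% − 8.8160% = -2.61%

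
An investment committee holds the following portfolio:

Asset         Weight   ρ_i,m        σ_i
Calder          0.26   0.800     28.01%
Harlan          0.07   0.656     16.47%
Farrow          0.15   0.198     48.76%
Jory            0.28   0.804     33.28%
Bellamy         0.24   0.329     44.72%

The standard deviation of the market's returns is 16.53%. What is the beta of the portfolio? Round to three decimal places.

1.153

β_Calder = 0.800 × 28.01% / 16.53% = 1.3556
β_Harlan = 0.656 × 16.47% / 16.53% = 0.6536
β_Farrow = 0.198 × 48.76% / 16.53% = 0.5841
β_Jory = 0.804 × 33.28% / 16.53% = 1.6187
β_Bellamy = 0.329 × 44.72% / 16.53% = 0.8901
β_P = Σ w_i β_i = 0.26×1.3556 + 0.07×0.6536 + 0.15×0.5841 + 0.28×1.6187 + 0.24×0.8901 = 1.1527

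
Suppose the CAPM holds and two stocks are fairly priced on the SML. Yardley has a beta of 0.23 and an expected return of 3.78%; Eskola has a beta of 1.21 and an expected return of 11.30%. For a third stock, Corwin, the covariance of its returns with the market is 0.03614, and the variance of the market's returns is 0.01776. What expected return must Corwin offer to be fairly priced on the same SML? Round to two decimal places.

17.63%

MRP = (11.30% − 3.78%) / (1.21 − 0.23) = 7.6735%
R_f = 3.78% − 0.23 × 7.6735% = 2.0151%
β_Corwin = Cov / Var(R_m) = 0.03614 / 0.01776 = 2.0349
E(R_Corwin) = R_f + β × MRP = 2.0151% + 2.0349 × 7.6735% = 17.63%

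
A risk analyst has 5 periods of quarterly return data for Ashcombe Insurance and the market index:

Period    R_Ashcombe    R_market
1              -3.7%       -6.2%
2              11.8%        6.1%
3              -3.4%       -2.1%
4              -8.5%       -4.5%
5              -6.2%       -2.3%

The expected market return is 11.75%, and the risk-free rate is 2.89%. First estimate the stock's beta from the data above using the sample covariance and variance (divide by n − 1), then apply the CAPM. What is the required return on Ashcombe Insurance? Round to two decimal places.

16.42%

Mean R_i = (-3.7 + 11.8 − 3.4 − 8.5 − 6.2) / 5 = -2.0000%
Mean R_m = (-6.2 + 6.1 − 2.1 − 4.5 − 2.3) / 5 = -1.8000%
Σ(R_i − R̄_i)(R_m − R̄_m) = 136.5700  ⇒  Cov = 136.5700 / 4 = 34.1425
Σ(R_m − R̄_m)² = 89.4000  ⇒  Var(R_m) = 89.4000 / 4 = 22.3500
β = Cov / Var(R_m) = 34.1425 / 22.3500 = 1.5276
MRP = 11.75% − 2.89% = 8.86%
E(R) = R_f + β × MRP = 2.89% + 1.5276 × 8.86% = 16.42%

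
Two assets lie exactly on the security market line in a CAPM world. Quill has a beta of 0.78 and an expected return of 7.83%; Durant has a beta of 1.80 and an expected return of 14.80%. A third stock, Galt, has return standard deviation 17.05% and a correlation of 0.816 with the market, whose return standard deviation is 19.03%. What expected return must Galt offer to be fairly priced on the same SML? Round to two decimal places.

MRP = (14.80% − 7.83%) / (1.80 − 0.78) = 6.8333%
R_f = 7.83% − 0.78 × 6.8333% = 2.5000%
β_Galt = ρ·σ_i/σ_m = 0.816 × 17.05 / 19.03 = 0.7311
E(R_Galt) = R_f + β × MRP = 2.5000% + 0.7311 × 6.8333% = 7.50%

7.50%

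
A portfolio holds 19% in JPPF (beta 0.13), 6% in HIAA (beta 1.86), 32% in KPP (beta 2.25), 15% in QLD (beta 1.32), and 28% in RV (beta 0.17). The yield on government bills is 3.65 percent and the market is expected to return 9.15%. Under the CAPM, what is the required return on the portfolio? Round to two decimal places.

9.71%

β_P = Σ w_i β_i = 0.19×0.13 + 0.06×1.86 + 0.32×2.25 + 0.15×1.32 + 0.28×0.17 = 1.1019
MRP = 9.15% − 3.65% = 5.50%
E(R_P) = R_f + β_P × MRP = 3.65% + 1.1019 × 5.50% = 9.71%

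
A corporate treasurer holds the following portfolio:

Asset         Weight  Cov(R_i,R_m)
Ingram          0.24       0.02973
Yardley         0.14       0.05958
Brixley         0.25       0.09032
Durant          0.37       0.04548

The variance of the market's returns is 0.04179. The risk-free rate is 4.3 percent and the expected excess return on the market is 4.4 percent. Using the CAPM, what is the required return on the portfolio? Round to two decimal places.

10.08%

β_Ingram = 0.02973 / 0.04179 = 0.7114
β_Yardley = 0.05958 / 0.04179 = 1.4257
β_Brixley = 0.09032 / 0.04179 = 2.1613
β_Durant = 0.04548 / 0.04179 = 1.0883
β_P = Σ w_i β_i = 0.24×0.7114 + 0.14×1.4257 + 0.25×2.1613 + 0.37×1.0883 = 1.3133
E(R_P) = R_f + β_P × MRP = 4.3% + 1.3133 × 4.4% = 10.08%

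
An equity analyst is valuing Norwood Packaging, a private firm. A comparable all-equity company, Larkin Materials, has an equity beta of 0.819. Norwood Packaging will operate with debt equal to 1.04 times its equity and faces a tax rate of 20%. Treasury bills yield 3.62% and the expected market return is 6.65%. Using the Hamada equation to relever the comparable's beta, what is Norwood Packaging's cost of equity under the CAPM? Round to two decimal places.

8.17%

β_L = β_U × [1 + (1 − t)(D/E)] = 0.819 × [1 + (1 − 0.20) × 1.04]
    = 0.819 × [1 + 0.80 × 1.04] = 0.819 × 1.8320 = 1.5004
MRP = 6.65% − 3.62% = 3.03%
E(R) = R_f + β_L × MRP = 3.62% + 1.5004 × 3.03% = 8.17%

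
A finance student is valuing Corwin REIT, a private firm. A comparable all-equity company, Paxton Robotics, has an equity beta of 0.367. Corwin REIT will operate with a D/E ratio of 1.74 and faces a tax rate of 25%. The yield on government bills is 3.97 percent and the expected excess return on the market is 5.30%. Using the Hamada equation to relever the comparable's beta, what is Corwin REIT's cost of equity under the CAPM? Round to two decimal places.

8.45%

β_L = β_U × [1 + (1 − t)(D/E)] = 0.367 × [1 + (1 − 0.25) × 1.74]
    = 0.367 × [1 + 0.75 × 1.74] = 0.367 × 2.3050 = 0.8459
E(R) = R_f + β_L × MRP = 3.97% + 0.8459 × 5.30% = 8.45%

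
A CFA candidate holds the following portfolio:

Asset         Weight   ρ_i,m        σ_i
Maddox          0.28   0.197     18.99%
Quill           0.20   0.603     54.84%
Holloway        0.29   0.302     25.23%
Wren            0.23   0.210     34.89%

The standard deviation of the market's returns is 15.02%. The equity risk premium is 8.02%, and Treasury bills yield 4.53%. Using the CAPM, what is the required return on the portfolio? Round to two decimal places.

10.70%

β_Maddox = 0.197 × 18.99% / 15.02% = 0.2491
β_Quill = 0.603 × 54.84% / 15.02% = 2.2016
β_Holloway = 0.302 × 25.23% / 15.02% = 0.5073
β_Wren = 0.210 × 34.89% / 15.02% = 0.4878
β_P = Σ w_i β_i = 0.28×0.2491 + 0.20×2.2016 + 0.29×0.5073 + 0.23×0.4878 = 0.7694
E(R_P) = R_f + β_P × MRP = 4.53% + 0.7694 × 8.02% = 10.70%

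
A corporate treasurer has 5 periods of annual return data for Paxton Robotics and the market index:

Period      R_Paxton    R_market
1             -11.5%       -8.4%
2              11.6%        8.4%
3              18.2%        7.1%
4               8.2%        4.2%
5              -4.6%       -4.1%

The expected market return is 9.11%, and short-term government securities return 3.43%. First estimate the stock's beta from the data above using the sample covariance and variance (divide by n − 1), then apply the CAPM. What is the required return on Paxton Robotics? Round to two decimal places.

12.52%

Mean R_i = (-11.5 + 11.6 + 18.2 + 8.2 − 4.6) / 5 = 4.3800%
Mean R_m = (-8.4 + 8.4 + 7.1 + 4.2 − 4.1) / 5 = 1.4400%
Σ(R_i − R̄_i)(R_m − R̄_m) = 345.0240  ⇒  Cov = 345.0240 / 4 = 86.2560
Σ(R_m − R̄_m)² = 215.6120  ⇒  Var(R_m) = 215.6120 / 4 = 53.9030
β = Cov / Var(R_m) = 86.2560 / 53.9030 = 1.6002
MRP = 9.11% − 3.43% = 5.68%
E(R) = R_f + β × MRP = 3.43% + 1.6002 × 5.68% = 12.52%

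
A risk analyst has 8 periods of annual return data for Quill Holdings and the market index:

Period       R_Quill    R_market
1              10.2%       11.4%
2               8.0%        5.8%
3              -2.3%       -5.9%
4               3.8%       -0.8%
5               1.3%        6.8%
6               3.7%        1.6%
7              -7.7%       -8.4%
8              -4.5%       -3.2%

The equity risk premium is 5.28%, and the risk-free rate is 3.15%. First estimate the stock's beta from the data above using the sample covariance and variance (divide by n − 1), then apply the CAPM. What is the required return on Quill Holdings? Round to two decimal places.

7.34%

Mean R_i = (10.2 + 8.0 − 2.3 + 3.8 + 1.3 + 3.7 − 7.7 − 4.5) / 8 = 1.5625%
Mean R_m = (11.4 + 5.8 − 5.9 − 0.8 + 6.8 + 1.6 − 8.4 − 3.2) / 8 = 0.9125%
Σ(R_i − R̄_i)(R_m − R̄_m) = 255.6438  ⇒  Cov = 255.6438 / 7 = 36.5205
Σ(R_m − R̄_m)² = 321.9888  ⇒  Var(R_m) = 321.9888 / 7 = 45.9984
β = Cov / Var(R_m) = 36.5205 / 45.9984 = 0.7940
E(R) = R_f + β × MRP = 3.15% + 0.7940 × 5.28% = 7.34%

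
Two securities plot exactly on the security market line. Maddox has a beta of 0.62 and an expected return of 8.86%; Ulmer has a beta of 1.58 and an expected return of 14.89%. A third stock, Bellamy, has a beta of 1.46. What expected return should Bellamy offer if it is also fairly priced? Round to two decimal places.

14.14%

MRP (SML slope) = (14.89% − 8.86%) / (1.58 − 0.62) = 6.03% / 0.96 = 6.2813%
R_f (intercept) = 8.86% − 0.62 × 6.2813% = 4.9656%
E(R_Bellamy) = R_f + β × MRP = 4.9656% + 1.46 × 6.2813% = 14.14%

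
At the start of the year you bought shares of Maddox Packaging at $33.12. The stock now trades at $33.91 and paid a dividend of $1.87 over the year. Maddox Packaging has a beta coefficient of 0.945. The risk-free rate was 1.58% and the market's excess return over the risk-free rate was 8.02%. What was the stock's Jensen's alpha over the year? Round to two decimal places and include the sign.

Realised HPR = (P1 + D1 − P0) / P0 = (33.91 + 1.87 − 33.12) / 33.12 = 2.66 / 33.12 = 8.0314%
CAPM required = R_f + β·MRP = 1.58% + 0.945 × 8.02% = 9.15890%
α = realised − required = 8.0314% − 9.15890% = -1.13%

-1.13%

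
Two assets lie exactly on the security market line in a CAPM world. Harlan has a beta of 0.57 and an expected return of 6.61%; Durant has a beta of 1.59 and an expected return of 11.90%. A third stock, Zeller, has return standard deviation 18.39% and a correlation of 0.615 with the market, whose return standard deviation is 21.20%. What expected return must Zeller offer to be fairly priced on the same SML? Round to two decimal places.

6.42%

MRP = (11.90% − 6.61%) / (1.59 − 0.57) = 5.1863%
R_f = 6.61% − 0.57 × 5.1863% = 3.6538%
β_Zeller = ρ·σ_i/σ_m = 0.615 × 18.39 / 21.20 = 0.5335
E(R_Zeller) = R_f + β × MRP = 3.6538% + 0.5335 × 5.1863% = 6.42%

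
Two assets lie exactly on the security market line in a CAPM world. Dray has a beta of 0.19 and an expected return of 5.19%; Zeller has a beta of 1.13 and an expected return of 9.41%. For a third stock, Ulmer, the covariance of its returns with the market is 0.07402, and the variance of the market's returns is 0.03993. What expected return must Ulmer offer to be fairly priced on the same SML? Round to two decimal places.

12.66%

MRP = (9.41% − 5.19%) / (1.13 − 0.19) = 4.4894%
R_f = 5.19% − 0.19 × 4.4894% = 4.3370%
β_Ulmer = Cov / Var(R_m) = 0.07402 / 0.03993 = 1.8537
E(R_Ulmer) = R_f + β × MRP = 4.3370% + 1.8537 × 4.4894% = 12.66%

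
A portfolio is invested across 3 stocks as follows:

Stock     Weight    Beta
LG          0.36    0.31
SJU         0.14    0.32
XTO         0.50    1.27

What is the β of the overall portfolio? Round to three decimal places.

0.791

β_P = Σ w_i β_i = 0.36×0.31 + 0.14×0.32 + 0.50×1.27 = 0.7914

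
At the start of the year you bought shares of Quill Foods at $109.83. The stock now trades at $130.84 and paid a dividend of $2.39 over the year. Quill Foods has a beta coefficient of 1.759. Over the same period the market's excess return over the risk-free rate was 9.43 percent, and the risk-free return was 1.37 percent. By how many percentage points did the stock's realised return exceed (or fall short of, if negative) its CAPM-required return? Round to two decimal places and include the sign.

+3.35%

Realised HPR = (P1 + D1 − P0) / P0 = (130.84 + 2.39 − 109.83) / 109.83 = 23.40 / 109.83 = 21.3057%
CAPM required = R_f + β·MRP = 1.37% + 1.759 × 9.43% = 17.95737%
α = realised − required = 21.3057% − 17.95737% = +3.35%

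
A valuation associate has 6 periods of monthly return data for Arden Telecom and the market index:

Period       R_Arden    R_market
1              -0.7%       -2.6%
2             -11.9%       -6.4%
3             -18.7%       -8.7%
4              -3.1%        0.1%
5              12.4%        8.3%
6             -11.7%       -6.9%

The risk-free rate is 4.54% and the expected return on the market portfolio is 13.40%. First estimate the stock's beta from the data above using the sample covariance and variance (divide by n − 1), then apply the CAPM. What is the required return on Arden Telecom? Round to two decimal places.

Mean R_i = (-0.7 − 11.9 − 18.7 − 3.1 + 12.4 − 11.7) / 6 = -5.6167%
Mean R_m = (-2.6 − 6.4 − 8.7 + 0.1 + 8.3 − 6.9) / 6 = -2.7000%
Σ(R_i − R̄_i)(R_m − R̄_m) = 333.0200  ⇒  Cov = 333.0200 / 5 = 66.6040
Σ(R_m − R̄_m)² = 196.1800  ⇒  Var(R_m) = 196.1800 / 5 = 39.2360
β = Cov / Var(R_m) = 66.6040 / 39.2360 = 1.6975
MRP = 13.40% − 4.54% = 8.86%
E(R) = R_f + β × MRP = 4.54% + 1.6975 × 8.86% = 19.58%

19.58%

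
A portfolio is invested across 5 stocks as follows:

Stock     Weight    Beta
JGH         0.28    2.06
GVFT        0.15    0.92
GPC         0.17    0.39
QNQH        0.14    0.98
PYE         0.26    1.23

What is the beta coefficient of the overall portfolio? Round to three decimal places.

β_P = Σ w_i β_i = 0.28×2.06 + 0.15×0.92 + 0.17×0.39 + 0.14×0.98 + 0.26×1.23 = 1.2381

1.238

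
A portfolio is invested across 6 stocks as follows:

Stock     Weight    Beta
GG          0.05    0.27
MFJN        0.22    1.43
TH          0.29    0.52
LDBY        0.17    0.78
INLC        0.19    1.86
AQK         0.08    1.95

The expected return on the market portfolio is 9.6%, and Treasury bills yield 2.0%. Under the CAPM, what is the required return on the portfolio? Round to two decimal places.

β_P = Σ w_i β_i = 0.05×0.27 + 0.22×1.43 + 0.29×0.52 + 0.17×0.78 + 0.19×1.86 + 0.08×1.95 = 1.1209
MRP = 9.6% − 2.0% = 7.60%
E(R_P) = R_f + β_P × MRP = 2.0% + 1.1209 × 7.6% = 10.52%

10.52%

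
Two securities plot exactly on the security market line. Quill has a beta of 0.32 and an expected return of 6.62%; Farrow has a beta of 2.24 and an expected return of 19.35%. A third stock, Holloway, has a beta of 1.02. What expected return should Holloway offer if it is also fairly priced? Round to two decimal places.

11.26%

MRP (SML slope) = (19.35% − 6.62%) / (2.24 − 0.32) = 12.73% / 1.92 = 6.6302%
R_f (intercept) = 6.62% − 0.32 × 6.6302% = 4.4983%
E(R_Holloway) = R_f + β × MRP = 4.4983% + 1.02 × 6.6302% = 11.26%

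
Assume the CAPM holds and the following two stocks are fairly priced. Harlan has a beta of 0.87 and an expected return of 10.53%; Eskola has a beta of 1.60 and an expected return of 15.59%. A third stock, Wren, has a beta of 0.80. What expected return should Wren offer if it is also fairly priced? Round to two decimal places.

MRP (SML slope) = (15.59% − 10.53%) / (1.60 − 0.87) = 5.06% / 0.73 = 6.9315%
R_f (intercept) = 10.53% − 0.87 × 6.9315% = 4.4996%
E(R_Wren) = R_f + β × MRP = 4.4996% + 0.80 × 6.9315% = 10.04%

10.04%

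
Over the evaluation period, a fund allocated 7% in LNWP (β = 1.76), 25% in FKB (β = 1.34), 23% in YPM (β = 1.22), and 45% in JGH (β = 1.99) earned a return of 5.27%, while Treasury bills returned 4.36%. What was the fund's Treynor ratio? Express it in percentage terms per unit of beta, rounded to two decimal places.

0.56%

β_P = 0.07×1.76 + 0.25×1.34 + 0.23×1.22 + 0.45×1.99 = 1.6343
Treynor = (R_P − R_f) / β_P = (5.27% − 4.36%) / 1.6343 = 0.91% / 1.6343 = 0.56%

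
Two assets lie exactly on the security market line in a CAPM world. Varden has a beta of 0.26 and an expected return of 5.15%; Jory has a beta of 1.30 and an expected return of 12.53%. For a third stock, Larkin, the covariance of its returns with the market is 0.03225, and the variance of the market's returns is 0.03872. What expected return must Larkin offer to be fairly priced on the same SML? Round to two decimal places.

9.22%

MRP = (12.53% − 5.15%) / (1.30 − 0.26) = 7.0962%
R_f = 5.15% − 0.26 × 7.0962% = 3.3050%
β_Larkin = Cov / Var(R_m) = 0.03225 / 0.03872 = 0.8329
E(R_Larkin) = R_f + β × MRP = 3.3050% + 0.8329 × 7.0962% = 9.22%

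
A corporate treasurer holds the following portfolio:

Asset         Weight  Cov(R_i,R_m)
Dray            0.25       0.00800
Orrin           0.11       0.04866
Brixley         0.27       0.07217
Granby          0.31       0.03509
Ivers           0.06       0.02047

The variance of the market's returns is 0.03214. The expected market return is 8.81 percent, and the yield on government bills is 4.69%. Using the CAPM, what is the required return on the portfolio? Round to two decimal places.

9.68%

β_Dray = 0.00800 / 0.03214 = 0.2489
β_Orrin = 0.04866 / 0.03214 = 1.5140
β_Brixley = 0.07217 / 0.03214 = 2.2455
β_Granby = 0.03509 / 0.03214 = 1.0918
β_Ivers = 0.02047 / 0.03214 = 0.6369
β_P = Σ w_i β_i = 0.25×0.2489 + 0.11×1.5140 + 0.27×2.2455 + 0.31×1.0918 + 0.06×0.6369 = 1.2117
MRP = 8.81% − 4.69% = 4.12%
E(R_P) = R_f + β_P × MRP = 4.69% + 1.2117 × 4.12% = 9.68%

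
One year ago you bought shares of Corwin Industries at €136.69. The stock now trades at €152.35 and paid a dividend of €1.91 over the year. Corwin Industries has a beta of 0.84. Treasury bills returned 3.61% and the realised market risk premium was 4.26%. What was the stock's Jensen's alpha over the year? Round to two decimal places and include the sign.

+5.67%

Realised HPR = (P1 + D1 − P0) / P0 = (152.35 + 1.91 − 136.69) / 136.69 = 17.57 / 136.69 = 12.8539%
CAPM required = R_f + β·MRP = 3.61% + 0.84 × 4.26% = 7.1884%
α = realised − required = 12.8539% − 7.1884% = +5.67%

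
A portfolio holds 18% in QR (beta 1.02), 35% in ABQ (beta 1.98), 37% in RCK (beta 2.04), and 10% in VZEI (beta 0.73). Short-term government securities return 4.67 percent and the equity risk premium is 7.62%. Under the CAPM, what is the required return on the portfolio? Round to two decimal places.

17.66%

β_P = Σ w_i β_i = 0.18×1.02 + 0.35×1.98 + 0.37×2.04 + 0.10×0.73 = 1.7044
E(R_P) = R_f + β_P × MRP = 4.67% + 1.7044 × 7.62% = 17.66%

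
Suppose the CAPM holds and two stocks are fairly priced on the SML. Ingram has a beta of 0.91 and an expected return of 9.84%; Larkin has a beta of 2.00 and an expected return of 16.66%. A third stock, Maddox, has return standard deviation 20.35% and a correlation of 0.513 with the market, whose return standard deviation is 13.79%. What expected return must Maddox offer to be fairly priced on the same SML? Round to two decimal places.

8.88%

MRP = (16.66% − 9.84%) / (2.00 − 0.91) = 6.2569%
R_f = 9.84% − 0.91 × 6.2569% = 4.1462%
β_Maddox = ρ·σ_i/σ_m = 0.513 × 20.35 / 13.79 = 0.7570
E(R_Maddox) = R_f + β × MRP = 4.1462% + 0.7570 × 6.2569% = 8.88%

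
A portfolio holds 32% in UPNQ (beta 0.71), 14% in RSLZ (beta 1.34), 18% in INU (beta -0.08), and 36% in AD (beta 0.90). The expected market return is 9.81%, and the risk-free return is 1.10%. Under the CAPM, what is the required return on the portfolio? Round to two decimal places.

β_P = Σ w_i β_i = 0.32×0.71 + 0.14×1.34 + 0.18×-0.08 + 0.36×0.90 = 0.7244
MRP = 9.81% − 1.10% = 8.71%
E(R_P) = R_f + β_P × MRP = 1.10% + 0.7244 × 8.71% = 7.41%

7.41%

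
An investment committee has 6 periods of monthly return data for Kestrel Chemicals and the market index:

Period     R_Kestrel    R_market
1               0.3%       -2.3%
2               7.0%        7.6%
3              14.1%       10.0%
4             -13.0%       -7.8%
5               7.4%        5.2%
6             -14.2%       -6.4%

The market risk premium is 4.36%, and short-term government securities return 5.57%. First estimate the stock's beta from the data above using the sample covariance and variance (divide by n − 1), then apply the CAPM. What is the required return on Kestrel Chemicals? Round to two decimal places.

12.03%

Mean R_i = (0.3 + 7.0 + 14.1 − 13.0 + 7.4 − 14.2) / 6 = 0.2667%
Mean R_m = (-2.3 + 7.6 + 10.0 − 7.8 + 5.2 − 6.4) / 6 = 1.0500%
Σ(R_i − R̄_i)(R_m − R̄_m) = 422.5900  ⇒  Cov = 422.5900 / 5 = 84.5180
Σ(R_m − R̄_m)² = 285.2750  ⇒  Var(R_m) = 285.2750 / 5 = 57.0550
β = Cov / Var(R_m) = 84.5180 / 57.0550 = 1.4813
E(R) = R_f + β × MRP = 5.57% + 1.4813 × 4.36% = 12.03%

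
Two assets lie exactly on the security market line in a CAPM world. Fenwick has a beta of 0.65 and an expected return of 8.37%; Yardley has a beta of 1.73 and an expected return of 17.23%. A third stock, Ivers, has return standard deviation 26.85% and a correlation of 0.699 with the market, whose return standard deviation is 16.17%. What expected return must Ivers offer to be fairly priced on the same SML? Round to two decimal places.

12.56%

MRP = (17.23% − 8.37%) / (1.73 − 0.65) = 8.2037%
R_f = 8.37% − 0.65 × 8.2037% = 3.0376%
β_Ivers = ρ·σ_i/σ_m = 0.699 × 26.85 / 16.17 = 1.1607
E(R_Ivers) = R_f + β × MRP = 3.0376% + 1.1607 × 8.2037% = 12.56%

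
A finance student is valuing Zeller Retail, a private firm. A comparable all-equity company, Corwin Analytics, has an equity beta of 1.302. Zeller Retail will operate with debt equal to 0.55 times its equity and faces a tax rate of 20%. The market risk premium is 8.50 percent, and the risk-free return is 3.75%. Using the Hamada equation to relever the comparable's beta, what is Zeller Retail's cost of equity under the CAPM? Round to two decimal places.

β_L = β_U × [1 + (1 − t)(D/E)] = 1.302 × [1 + (1 − 0.20) × 0.55]
    = 1.302 × [1 + 0.80 × 0.55] = 1.302 × 1.4400 = 1.8749
E(R) = R_f + β_L × MRP = 3.75% + 1.8749 × 8.50% = 19.69%

19.69%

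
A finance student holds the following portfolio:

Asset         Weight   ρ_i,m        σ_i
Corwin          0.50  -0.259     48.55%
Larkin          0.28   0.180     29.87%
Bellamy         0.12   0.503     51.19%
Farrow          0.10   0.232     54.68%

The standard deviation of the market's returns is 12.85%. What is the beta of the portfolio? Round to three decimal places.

-0.033

β_Corwin = -0.259 × 48.55% / 12.85% = -0.9786
β_Larkin = 0.180 × 29.87% / 12.85% = 0.4184
β_Bellamy = 0.503 × 51.19% / 12.85% = 2.0038
β_Farrow = 0.232 × 54.68% / 12.85% = 0.9872
β_P = Σ w_i β_i = 0.50×-0.9786 + 0.28×0.4184 + 0.12×2.0038 + 0.10×0.9872 = -0.0330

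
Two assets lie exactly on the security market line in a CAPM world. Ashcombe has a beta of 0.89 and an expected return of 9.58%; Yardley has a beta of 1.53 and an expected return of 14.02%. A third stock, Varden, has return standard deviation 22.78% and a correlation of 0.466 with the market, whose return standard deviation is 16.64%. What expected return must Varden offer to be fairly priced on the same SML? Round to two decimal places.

MRP = (14.02% − 9.58%) / (1.53 − 0.89) = 6.9375%
R_f = 9.58% − 0.89 × 6.9375% = 3.4056%
β_Varden = ρ·σ_i/σ_m = 0.466 × 22.78 / 16.64 = 0.6379
E(R_Varden) = R_f + β × MRP = 3.4056% + 0.6379 × 6.9375% = 7.83%

7.83%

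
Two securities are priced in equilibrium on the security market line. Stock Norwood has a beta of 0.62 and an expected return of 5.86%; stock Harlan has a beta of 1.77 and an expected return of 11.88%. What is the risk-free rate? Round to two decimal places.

Both satisfy E(R) = R_f + β·MRP, so the slope of the SML is
MRP = (11.88% − 5.86%) / (1.77 − 0.62) = 6.02% / 1.15 = 5.2348%
R_f = E(R_Norwood) − β_Norwood·MRP = 5.86% − 0.62 × 5.2348% = 2.6144%

2.61%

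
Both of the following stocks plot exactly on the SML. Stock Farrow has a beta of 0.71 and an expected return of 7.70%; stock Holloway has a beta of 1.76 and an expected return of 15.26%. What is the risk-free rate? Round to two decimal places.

2.59%

Both satisfy E(R) = R_f + β·MRP, so the slope of the SML is
MRP = (15.26% − 7.70%) / (1.76 − 0.71) = 7.56% / 1.05 = 7.2000%
R_f = E(R_Farrow) − β_Farrow·MRP = 7.70% − 0.71 × 7.2000% = 2.5880%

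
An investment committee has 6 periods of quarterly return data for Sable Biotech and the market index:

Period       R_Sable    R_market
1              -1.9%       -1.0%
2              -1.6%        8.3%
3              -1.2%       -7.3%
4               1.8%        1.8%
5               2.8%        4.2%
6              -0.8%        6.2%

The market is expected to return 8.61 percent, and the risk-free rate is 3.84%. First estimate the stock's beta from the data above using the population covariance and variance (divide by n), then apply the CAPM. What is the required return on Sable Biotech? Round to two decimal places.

Mean R_i = (-1.9 − 1.6 − 1.2 + 1.8 + 2.8 − 0.8) / 6 = -0.1500%
Mean R_m = (-1.0 + 8.3 − 7.3 + 1.8 + 4.2 + 6.2) / 6 = 2.0333%
Σ(R_i − R̄_i)(R_m − R̄_m) = 9.2500  ⇒  Cov = 9.2500 / 6 = 1.5417
Σ(R_m − R̄_m)² = 157.6933  ⇒  Var(R_m) = 157.6933 / 6 = 26.2822
β = Cov / Var(R_m) = 1.5417 / 26.2822 = 0.0587
MRP = 8.61% − 3.84% = 4.77%
E(R) = R_f + β × MRP = 3.84% + 0.0587 × 4.77% = 4.12%

4.12%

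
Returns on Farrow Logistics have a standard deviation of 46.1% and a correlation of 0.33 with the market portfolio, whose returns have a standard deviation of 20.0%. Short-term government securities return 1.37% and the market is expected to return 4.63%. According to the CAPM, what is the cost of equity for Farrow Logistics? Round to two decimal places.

3.85%

β = ρ × σ_i / σ_m = 0.33 × 46.1% / 20.0% = 0.7607
MRP = 4.63% − 1.37% = 3.26%
E(R) = 1.37% + 0.7607 × 3.26% = 3.85%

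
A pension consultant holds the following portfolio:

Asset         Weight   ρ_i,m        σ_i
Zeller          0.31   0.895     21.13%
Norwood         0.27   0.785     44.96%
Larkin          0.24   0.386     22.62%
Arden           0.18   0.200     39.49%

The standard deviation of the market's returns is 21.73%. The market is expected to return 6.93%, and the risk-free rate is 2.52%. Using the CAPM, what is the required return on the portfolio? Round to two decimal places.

β_Zeller = 0.895 × 21.13% / 21.73% = 0.8703
β_Norwood = 0.785 × 44.96% / 21.73% = 1.6242
β_Larkin = 0.386 × 22.62% / 21.73% = 0.4018
β_Arden = 0.200 × 39.49% / 21.73% = 0.3635
β_P = Σ w_i β_i = 0.31×0.8703 + 0.27×1.6242 + 0.24×0.4018 + 0.18×0.3635 = 0.8702
MRP = 6.93% − 2.52% = 4.41%
E(R_P) = R_f + β_P × MRP = 2.52% + 0.8702 × 4.41% = 6.36%

6.36%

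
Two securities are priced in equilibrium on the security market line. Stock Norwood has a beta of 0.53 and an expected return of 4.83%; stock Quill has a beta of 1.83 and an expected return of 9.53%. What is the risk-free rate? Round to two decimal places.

Both satisfy E(R) = R_f + β·MRP, so the slope of the SML is
MRP = (9.53% − 4.83%) / (1.83 − 0.53) = 4.70% / 1.30 = 3.6154%
R_f = E(R_Norwood) − β_Norwood·MRP = 4.83% − 0.53 × 3.6154% = 2.9138%

2.91%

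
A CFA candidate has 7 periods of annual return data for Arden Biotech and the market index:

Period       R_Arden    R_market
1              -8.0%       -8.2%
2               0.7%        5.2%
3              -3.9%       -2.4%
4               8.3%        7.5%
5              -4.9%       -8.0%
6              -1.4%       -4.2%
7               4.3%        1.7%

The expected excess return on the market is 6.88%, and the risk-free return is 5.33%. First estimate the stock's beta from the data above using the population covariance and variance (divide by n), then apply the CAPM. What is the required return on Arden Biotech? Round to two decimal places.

Mean R_i = (-8.0 + 0.7 − 3.9 + 8.3 − 4.9 − 1.4 + 4.3) / 7 = -0.7000%
Mean R_m = (-8.2 + 5.2 − 2.4 + 7.5 − 8.0 − 4.2 + 1.7) / 7 = -1.2000%
Σ(R_i − R̄_i)(R_m − R̄_m) = 187.3600  ⇒  Cov = 187.3600 / 7 = 26.7657
Σ(R_m − R̄_m)² = 230.7400  ⇒  Var(R_m) = 230.7400 / 7 = 32.9629
β = Cov / Var(R_m) = 26.7657 / 32.9629 = 0.8120
E(R) = R_f + β × MRP = 5.33% + 0.8120 × 6.88% = 10.92%

10.92%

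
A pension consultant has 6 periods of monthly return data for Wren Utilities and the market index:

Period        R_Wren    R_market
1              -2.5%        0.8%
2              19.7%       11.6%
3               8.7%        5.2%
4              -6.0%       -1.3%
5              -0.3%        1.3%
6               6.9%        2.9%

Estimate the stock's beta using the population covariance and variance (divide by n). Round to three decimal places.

2.006

Mean R_i = (-2.5 + 19.7 + 8.7 − 6.0 − 0.3 + 6.9) / 6 = 4.4167%
Mean R_m = (0.8 + 11.6 + 5.2 − 1.3 + 1.3 + 2.9) / 6 = 3.4167%
Σ(R_i − R̄_i)(R_m − R̄_m) = 208.6383  ⇒  Cov = 208.6383 / 6 = 34.7731
Σ(R_m − R̄_m)² = 103.9883  ⇒  Var(R_m) = 103.9883 / 6 = 17.3314
β = Cov / Var(R_m) = 34.7731 / 17.3314 = 2.0064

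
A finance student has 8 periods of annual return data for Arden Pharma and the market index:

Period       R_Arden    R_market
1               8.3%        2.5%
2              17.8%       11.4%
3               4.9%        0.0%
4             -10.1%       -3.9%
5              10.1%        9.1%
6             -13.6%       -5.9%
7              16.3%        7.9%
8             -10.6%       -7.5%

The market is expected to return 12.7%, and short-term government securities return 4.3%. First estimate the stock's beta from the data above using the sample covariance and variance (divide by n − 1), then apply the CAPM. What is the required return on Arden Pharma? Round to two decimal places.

18.22%

Mean R_i = (8.3 + 17.8 + 4.9 − 10.1 + 10.1 − 13.6 + 16.3 − 10.6) / 8 = 2.8875%
Mean R_m = (2.5 + 11.4 + 0.0 − 3.9 + 9.1 − 5.9 + 7.9 − 7.5) / 8 = 1.7000%
Σ(R_i − R̄_i)(R_m − R̄_m) = 604.2100  ⇒  Cov = 604.2100 / 7 = 86.3157
Σ(R_m − R̄_m)² = 364.5800  ⇒  Var(R_m) = 364.5800 / 7 = 52.0829
β = Cov / Var(R_m) = 86.3157 / 52.0829 = 1.6573
MRP = 12.7% − 4.3% = 8.40%
E(R) = R_f + β × MRP = 4.3% + 1.6573 × 8.4% = 18.22%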